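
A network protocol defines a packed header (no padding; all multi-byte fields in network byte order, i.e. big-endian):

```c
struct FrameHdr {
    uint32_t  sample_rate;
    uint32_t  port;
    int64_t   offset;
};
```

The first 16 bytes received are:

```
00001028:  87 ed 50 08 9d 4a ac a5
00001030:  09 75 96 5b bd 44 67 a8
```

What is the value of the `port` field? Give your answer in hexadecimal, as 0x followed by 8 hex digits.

0x9D4AACA5

`port` follows `sample_rate` (4 bytes), so it starts at byte offset 4 and occupies 4 bytes.
Bytes at offsets 4..7: 9D 4A AC A5.
Big-endian: lowest address holds the most-significant byte.
The bytes are already most-significant first: 0x9D4AACA5.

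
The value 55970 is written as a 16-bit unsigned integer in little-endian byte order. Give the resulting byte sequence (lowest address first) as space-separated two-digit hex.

A2 DA

55970 in hexadecimal, padded to 16 bits, is 0xDAA2.
Split into bytes (most-significant first): DA A2.
In little-endian order the low byte comes first in memory.
So at ascending addresses the bytes are A2 DA.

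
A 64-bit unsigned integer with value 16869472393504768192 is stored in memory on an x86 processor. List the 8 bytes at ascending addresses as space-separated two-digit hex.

16869472393504768192 in hexadecimal, padded to 64 bits, is 0xEA1C67C37B1C40C0.
Split into bytes (most-significant first): EA 1C 67 C3 7B 1C 40 C0.
In little-endian order the low byte comes first in memory.
So at ascending addresses the bytes are C0 40 1C 7B C3 67 1C EA.

C0 40 1C 7B C3 67 1C EA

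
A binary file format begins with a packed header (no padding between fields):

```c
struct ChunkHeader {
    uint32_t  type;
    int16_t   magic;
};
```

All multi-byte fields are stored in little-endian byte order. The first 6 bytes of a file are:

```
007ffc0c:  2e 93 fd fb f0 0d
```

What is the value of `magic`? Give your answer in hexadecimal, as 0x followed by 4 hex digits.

0x0DF0

`magic` follows `type` (4 bytes), so it starts at byte offset 4 and occupies 2 bytes.
Bytes at offsets 4..5: F0 0D.
Little-endian stores the least-significant byte at the lowest address.
Reassemble most-significant byte first: 0D F0 → 0x0DF0.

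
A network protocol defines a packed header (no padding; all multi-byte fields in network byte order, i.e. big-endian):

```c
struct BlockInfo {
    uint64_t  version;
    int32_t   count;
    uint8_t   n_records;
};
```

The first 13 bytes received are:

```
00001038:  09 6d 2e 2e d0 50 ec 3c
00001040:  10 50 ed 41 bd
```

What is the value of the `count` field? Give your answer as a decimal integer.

`count` follows `version` (8 bytes), so it starts at byte offset 8 and occupies 4 bytes.
Bytes at offsets 8..11: 10 50 ED 41.
In big-endian order the high byte comes first in memory.
The bytes are already most-significant first: 0x1050ED41.
0x1050ED41 = 273739073.

273739073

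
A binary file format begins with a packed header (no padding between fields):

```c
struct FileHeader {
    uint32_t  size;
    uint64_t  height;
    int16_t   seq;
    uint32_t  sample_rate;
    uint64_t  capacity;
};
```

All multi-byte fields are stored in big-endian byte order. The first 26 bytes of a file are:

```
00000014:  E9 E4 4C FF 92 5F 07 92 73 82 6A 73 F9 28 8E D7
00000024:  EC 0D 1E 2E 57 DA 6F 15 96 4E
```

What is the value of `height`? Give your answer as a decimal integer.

10547157177909537395

`height` follows `size` (4 bytes), so it starts at byte offset 4 and occupies 8 bytes.
Bytes at offsets 4..11: 92 5F 07 92 73 82 6A 73.
Big-endian: lowest address holds the most-significant byte.
The bytes are already most-significant first: 0x925F079273826A73.
0x925F079273826A73 = 10547157177909537395.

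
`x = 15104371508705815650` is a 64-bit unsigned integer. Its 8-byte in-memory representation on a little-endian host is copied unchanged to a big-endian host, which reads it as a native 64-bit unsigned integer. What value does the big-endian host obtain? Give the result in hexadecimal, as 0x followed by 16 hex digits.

15104371508705815650 in 64-bit hexadecimal is 0xD19D81DC5BF0EC62.
Stored little-endian, the bytes at ascending addresses are 62 EC F0 5B DC 81 9D D1.
Read back as big-endian, the last byte is least significant, giving 0x62ECF05BDC819DD1.

0x62ECF05BDC819DD1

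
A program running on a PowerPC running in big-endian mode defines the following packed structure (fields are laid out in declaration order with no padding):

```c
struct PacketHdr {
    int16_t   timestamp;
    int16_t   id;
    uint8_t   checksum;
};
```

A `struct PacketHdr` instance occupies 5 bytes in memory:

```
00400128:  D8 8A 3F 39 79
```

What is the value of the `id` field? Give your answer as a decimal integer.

16185

`id` follows `timestamp` (2 bytes), so it starts at byte offset 2 and occupies 2 bytes.
Bytes at offsets 2..3: 3F 39.
Big-endian stores the most-significant byte at the lowest address.
The bytes are already most-significant first: 0x3F39.
0x3F39 = 16185.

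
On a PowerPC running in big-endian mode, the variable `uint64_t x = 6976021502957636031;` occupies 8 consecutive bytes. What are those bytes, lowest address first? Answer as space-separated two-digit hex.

60 CF CE 98 AD 46 C9 BF

6976021502957636031 in hexadecimal, padded to 64 bits, is 0x60CFCE98AD46C9BF.
Split into bytes (most-significant first): 60 CF CE 98 AD 46 C9 BF.
Big-endian stores the most-significant byte at the lowest address.
So the memory order matches the most-significant-first order: 60 CF CE 98 AD 46 C9 BF.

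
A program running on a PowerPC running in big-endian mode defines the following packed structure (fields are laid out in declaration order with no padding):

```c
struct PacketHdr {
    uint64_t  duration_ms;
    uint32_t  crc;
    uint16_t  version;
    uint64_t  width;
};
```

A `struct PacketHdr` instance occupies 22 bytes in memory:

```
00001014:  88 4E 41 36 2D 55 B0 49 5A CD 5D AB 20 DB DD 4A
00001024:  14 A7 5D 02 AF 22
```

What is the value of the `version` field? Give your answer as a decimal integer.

`version` follows `duration_ms` (8 B), `crc` (4 B), so it starts at offset 8 + 4 = 12 and occupies 2 bytes.
Bytes at offsets 12..13: 20 DB.
Big-endian: lowest address holds the most-significant byte.
The bytes are already most-significant first: 0x20DB.
0x20DB = 8411.

8411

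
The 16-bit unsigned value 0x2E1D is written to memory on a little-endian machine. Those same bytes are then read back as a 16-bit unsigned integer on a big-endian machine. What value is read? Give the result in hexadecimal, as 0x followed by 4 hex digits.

Stored little-endian, the bytes at ascending addresses are 1D 2E.
Read back as big-endian, the last byte is least significant, giving 0x1D2E.

0x1D2E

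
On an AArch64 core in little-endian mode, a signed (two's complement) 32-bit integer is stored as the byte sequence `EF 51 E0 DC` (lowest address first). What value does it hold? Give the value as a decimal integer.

-589278737

Little-endian: lowest address holds the least-significant byte.
Reassemble most-significant byte first: DC E0 51 EF → 0xDCE051EF.
Top bit is set, so as a signed 32-bit value this is 0xDCE051EF − 2^32 = -589278737.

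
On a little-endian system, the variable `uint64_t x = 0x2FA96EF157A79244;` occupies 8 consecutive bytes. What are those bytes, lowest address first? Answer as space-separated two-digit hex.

Split into bytes (most-significant first): 2F A9 6E F1 57 A7 92 44.
Little-endian stores the least-significant byte at the lowest address.
So at ascending addresses the bytes are 44 92 A7 57 F1 6E A9 2F.

44 92 A7 57 F1 6E A9 2F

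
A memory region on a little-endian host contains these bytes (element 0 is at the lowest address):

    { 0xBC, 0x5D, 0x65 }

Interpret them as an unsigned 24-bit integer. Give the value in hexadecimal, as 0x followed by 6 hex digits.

0x655DBC

In little-endian order the low byte comes first in memory.
Reassemble most-significant byte first: 65 5D BC → 0x655DBC.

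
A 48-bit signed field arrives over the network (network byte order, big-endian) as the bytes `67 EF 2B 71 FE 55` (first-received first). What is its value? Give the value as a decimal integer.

114276923735637

Big-endian stores the most-significant byte at the lowest address.
The bytes are already most-significant first: 0x67EF2B71FE55.
0x67EF2B71FE55 = 114276923735637.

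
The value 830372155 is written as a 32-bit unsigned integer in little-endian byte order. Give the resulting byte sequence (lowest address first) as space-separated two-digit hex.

830372155 in hexadecimal, padded to 32 bits, is 0x317E793B.
Split into bytes (most-significant first): 31 7E 79 3B.
In little-endian order the low byte comes first in memory.
So at ascending addresses the bytes are 3B 79 7E 31.

3B 79 7E 31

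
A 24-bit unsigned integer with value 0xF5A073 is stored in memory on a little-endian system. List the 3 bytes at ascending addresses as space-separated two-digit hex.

Split into bytes (most-significant first): F5 A0 73.
Little-endian: lowest address holds the least-significant byte.
So at ascending addresses the bytes are 73 A0 F5.

73 A0 F5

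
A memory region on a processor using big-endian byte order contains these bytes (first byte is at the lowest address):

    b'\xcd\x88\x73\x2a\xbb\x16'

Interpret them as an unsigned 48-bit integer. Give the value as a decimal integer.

225985931426582

Big-endian stores the most-significant byte at the lowest address.
The bytes are already most-significant first: 0xCD88732ABB16.
0xCD88732ABB16 = 225985931426582.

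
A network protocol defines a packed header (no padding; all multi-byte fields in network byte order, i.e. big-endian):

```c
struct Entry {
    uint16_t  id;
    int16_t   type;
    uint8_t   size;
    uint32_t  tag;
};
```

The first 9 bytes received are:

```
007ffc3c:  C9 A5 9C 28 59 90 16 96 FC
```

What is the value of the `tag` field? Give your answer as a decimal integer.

2417399548

`tag` follows `id` (2 B), `type` (2 B), `size` (1 B), so it starts at offset 2 + 2 + 1 = 5 and occupies 4 bytes.
Bytes at offsets 5..8: 90 16 96 FC.
Big-endian stores the most-significant byte at the lowest address.
The bytes are already most-significant first: 0x901696FC.
0x901696FC = 2417399548.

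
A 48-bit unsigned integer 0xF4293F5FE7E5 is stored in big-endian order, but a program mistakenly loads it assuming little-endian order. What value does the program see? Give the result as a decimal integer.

Stored big-endian, the bytes at ascending addresses are F4 29 3F 5F E7 E5.
Read back as little-endian, the first byte is least significant, giving 0xE5E75F3F29F4.
0xE5E75F3F29F4 = 252781898181108.

252781898181108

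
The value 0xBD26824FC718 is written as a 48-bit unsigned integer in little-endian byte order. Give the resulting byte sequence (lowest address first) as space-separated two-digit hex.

Split into bytes (most-significant first): BD 26 82 4F C7 18.
Little-endian stores the least-significant byte at the lowest address.
So at ascending addresses the bytes are 18 C7 4F 82 26 BD.

18 C7 4F 82 26 BD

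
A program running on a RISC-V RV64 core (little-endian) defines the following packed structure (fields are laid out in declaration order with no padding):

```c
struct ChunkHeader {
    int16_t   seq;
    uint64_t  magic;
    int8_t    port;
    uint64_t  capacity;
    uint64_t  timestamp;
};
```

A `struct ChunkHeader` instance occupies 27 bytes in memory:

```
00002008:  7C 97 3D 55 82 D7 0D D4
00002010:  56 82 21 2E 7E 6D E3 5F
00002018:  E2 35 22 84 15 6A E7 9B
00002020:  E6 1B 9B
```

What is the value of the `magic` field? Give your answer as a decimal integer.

9391927228843054397

`magic` follows `seq` (2 bytes), so it starts at byte offset 2 and occupies 8 bytes.
Bytes at offsets 2..9: 3D 55 82 D7 0D D4 56 82.
In little-endian order the low byte comes first in memory.
Reassemble most-significant byte first: 82 56 D4 0D D7 82 55 3D → 0x8256D40DD782553D.
0x8256D40DD782553D = 9391927228843054397.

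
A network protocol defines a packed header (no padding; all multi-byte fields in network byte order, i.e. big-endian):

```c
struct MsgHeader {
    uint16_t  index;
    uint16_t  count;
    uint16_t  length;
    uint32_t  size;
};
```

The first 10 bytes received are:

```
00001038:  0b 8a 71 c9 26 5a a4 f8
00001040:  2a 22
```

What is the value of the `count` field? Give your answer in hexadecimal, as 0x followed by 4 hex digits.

`count` follows `index` (2 bytes), so it starts at byte offset 2 and occupies 2 bytes.
Bytes at offsets 2..3: 71 C9.
In big-endian order the high byte comes first in memory.
The bytes are already most-significant first: 0x71C9.

0x71C9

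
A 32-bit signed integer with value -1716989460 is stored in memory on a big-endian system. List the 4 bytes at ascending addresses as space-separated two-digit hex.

99 A8 D1 EC

Two's complement of -1716989460 in 32 bits: 1716989460 = 0x66572E14; invert → 0x99A8D1EB; add 1 → 0x99A8D1EC.
Split into bytes (most-significant first): 99 A8 D1 EC.
Big-endian: lowest address holds the most-significant byte.
So the memory order matches the most-significant-first order: 99 A8 D1 EC.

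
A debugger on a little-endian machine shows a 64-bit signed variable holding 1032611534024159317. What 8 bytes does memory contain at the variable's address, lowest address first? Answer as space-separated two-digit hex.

1032611534024159317 in hexadecimal, padded to 64 bits, is 0x0E5492B81C7B3055.
Split into bytes (most-significant first): 0E 54 92 B8 1C 7B 30 55.
Little-endian stores the least-significant byte at the lowest address.
So at ascending addresses the bytes are 55 30 7B 1C B8 92 54 0E.

55 30 7B 1C B8 92 54 0E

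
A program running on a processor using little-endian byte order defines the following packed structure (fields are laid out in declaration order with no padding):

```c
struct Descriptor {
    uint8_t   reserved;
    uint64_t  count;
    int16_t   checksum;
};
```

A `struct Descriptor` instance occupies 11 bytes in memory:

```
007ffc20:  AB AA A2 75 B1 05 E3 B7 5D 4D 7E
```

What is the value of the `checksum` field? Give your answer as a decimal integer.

32333

`checksum` follows `reserved` (1 B), `count` (8 B), so it starts at offset 1 + 8 = 9 and occupies 2 bytes.
Bytes at offsets 9..10: 4D 7E.
Little-endian: lowest address holds the least-significant byte.
Reassemble most-significant byte first: 7E 4D → 0x7E4D.
0x7E4D = 32333.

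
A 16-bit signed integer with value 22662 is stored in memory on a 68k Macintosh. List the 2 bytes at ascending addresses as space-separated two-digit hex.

22662 in hexadecimal, padded to 16 bits, is 0x5886.
Split into bytes (most-significant first): 58 86.
In big-endian order the high byte comes first in memory.
So the memory order matches the most-significant-first order: 58 86.

58 86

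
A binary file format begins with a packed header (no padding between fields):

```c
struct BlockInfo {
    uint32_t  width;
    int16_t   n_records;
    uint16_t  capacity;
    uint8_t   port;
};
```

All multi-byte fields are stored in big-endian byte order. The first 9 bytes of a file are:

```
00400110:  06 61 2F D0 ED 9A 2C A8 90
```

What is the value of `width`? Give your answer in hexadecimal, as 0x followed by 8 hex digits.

0x06612FD0

`width` is the first field, at byte offset 0, occupying 4 bytes.
Bytes at offsets 0..3: 06 61 2F D0.
Big-endian stores the most-significant byte at the lowest address.
The bytes are already most-significant first: 0x06612FD0.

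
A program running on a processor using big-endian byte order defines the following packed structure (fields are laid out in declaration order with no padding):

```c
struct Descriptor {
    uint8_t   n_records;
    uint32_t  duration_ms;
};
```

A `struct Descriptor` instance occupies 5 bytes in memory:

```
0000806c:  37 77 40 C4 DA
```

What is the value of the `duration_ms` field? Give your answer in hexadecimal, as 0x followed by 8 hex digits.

0x7740C4DA

`duration_ms` follows `n_records` (1 byte), so it starts at byte offset 1 and occupies 4 bytes.
Bytes at offsets 1..4: 77 40 C4 DA.
Big-endian stores the most-significant byte at the lowest address.
The bytes are already most-significant first: 0x7740C4DA.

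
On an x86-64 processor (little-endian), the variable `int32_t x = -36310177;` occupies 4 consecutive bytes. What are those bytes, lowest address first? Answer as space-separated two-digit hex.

5F F3 D5 FD

Two's complement of -36310177 in 32 bits: 36310177 = 0x022A0CA1; invert → 0xFDD5F35E; add 1 → 0xFDD5F35F.
Split into bytes (most-significant first): FD D5 F3 5F.
Little-endian stores the least-significant byte at the lowest address.
So at ascending addresses the bytes are 5F F3 D5 FD.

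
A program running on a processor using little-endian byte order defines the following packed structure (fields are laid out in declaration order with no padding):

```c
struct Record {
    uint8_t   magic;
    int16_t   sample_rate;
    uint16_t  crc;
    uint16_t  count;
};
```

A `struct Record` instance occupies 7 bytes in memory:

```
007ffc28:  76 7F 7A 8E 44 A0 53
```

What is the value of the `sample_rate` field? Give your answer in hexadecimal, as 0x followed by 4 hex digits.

0x7A7F

`sample_rate` follows `magic` (1 byte), so it starts at byte offset 1 and occupies 2 bytes.
Bytes at offsets 1..2: 7F 7A.
Little-endian: lowest address holds the least-significant byte.
Reassemble most-significant byte first: 7A 7F → 0x7A7F.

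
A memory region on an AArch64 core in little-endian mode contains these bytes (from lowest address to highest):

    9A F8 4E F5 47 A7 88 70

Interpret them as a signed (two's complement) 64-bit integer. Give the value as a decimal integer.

Little-endian: lowest address holds the least-significant byte.
Reassemble most-significant byte first: 70 88 A7 47 F5 4E F8 9A → 0x7088A747F54EF89A.
0x7088A747F54EF89A = 8108915056580688026.

8108915056580688026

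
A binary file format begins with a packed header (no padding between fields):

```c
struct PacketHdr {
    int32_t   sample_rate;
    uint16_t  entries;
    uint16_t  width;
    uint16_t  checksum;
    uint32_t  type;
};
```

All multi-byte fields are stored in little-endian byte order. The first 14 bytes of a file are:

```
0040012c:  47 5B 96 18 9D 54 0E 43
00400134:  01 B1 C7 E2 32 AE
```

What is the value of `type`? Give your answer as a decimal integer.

`type` follows `sample_rate` (4 B), `entries` (2 B), `width` (2 B), `checksum` (2 B), so it starts at offset 4 + 2 + 2 + 2 = 10 and occupies 4 bytes.
Bytes at offsets 10..13: C7 E2 32 AE.
Little-endian: lowest address holds the least-significant byte.
Reassemble most-significant byte first: AE 32 E2 C7 → 0xAE32E2C7.
0xAE32E2C7 = 2922570439.

2922570439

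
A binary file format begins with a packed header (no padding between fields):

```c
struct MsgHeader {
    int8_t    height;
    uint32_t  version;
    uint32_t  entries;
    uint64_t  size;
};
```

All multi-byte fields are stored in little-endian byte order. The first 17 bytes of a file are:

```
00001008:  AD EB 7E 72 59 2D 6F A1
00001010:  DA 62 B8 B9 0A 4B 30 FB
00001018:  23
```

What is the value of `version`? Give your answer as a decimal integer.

`version` follows `height` (1 byte), so it starts at byte offset 1 and occupies 4 bytes.
Bytes at offsets 1..4: EB 7E 72 59.
In little-endian order the low byte comes first in memory.
Reassemble most-significant byte first: 59 72 7E EB → 0x59727EEB.
0x59727EEB = 1500675819.

1500675819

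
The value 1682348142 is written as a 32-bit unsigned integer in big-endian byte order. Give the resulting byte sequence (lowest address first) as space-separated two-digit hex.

1682348142 in hexadecimal, padded to 32 bits, is 0x6446986E.
Split into bytes (most-significant first): 64 46 98 6E.
Big-endian stores the most-significant byte at the lowest address.
So the memory order matches the most-significant-first order: 64 46 98 6E.

64 46 98 6E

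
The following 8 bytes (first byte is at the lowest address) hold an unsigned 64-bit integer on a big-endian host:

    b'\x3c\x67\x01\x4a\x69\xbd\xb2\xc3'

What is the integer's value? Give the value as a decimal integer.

Big-endian stores the most-significant byte at the lowest address.
The bytes are already most-significant first: 0x3C67014A69BDB2C3.
0x3C67014A69BDB2C3 = 4352448983990121155.

4352448983990121155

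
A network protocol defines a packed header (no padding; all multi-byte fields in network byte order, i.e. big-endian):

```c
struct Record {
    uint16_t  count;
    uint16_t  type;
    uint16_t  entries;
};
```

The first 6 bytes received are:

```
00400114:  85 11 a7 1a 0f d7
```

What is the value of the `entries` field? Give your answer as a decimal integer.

4055

`entries` follows `count` (2 B), `type` (2 B), so it starts at offset 2 + 2 = 4 and occupies 2 bytes.
Bytes at offsets 4..5: 0F D7.
Big-endian: lowest address holds the most-significant byte.
The bytes are already most-significant first: 0x0FD7.
0x0FD7 = 4055.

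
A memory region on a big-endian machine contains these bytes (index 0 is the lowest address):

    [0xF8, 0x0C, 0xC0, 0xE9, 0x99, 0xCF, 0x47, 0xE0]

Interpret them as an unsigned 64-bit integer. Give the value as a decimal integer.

17873873130667067360

Big-endian: lowest address holds the most-significant byte.
The bytes are already most-significant first: 0xF80CC0E999CF47E0.
0xF80CC0E999CF47E0 = 17873873130667067360.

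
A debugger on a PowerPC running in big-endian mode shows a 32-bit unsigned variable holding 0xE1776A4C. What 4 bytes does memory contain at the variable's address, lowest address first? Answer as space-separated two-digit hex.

Split into bytes (most-significant first): E1 77 6A 4C.
Big-endian stores the most-significant byte at the lowest address.
So the memory order matches the most-significant-first order: E1 77 6A 4C.

E1 77 6A 4C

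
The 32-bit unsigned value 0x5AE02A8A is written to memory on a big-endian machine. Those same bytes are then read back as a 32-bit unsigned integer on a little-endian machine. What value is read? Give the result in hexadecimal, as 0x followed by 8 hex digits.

Stored big-endian, the bytes at ascending addresses are 5A E0 2A 8A.
Read back as little-endian, the first byte is least significant, giving 0x8A2AE05A.

0x8A2AE05A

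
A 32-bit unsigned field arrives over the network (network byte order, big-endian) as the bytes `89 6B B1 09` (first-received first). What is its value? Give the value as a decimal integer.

2305536265

Big-endian: lowest address holds the most-significant byte.
The bytes are already most-significant first: 0x896BB109.
0x896BB109 = 2305536265.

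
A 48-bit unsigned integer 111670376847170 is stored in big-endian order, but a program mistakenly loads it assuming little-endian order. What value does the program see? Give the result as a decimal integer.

73491794202725

111670376847170 in 48-bit hexadecimal is 0x65904924D742.
Stored big-endian, the bytes at ascending addresses are 65 90 49 24 D7 42.
Read back as little-endian, the first byte is least significant, giving 0x42D724499065.
0x42D724499065 = 73491794202725.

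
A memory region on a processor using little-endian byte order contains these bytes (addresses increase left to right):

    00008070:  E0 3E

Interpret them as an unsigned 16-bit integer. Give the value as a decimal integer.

16096

Little-endian: lowest address holds the least-significant byte.
Reassemble most-significant byte first: 3E E0 → 0x3EE0.
0x3EE0 = 16096.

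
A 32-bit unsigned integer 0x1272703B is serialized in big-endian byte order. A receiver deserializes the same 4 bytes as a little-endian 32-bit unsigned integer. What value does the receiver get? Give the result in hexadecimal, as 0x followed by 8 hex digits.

Stored big-endian, the bytes at ascending addresses are 12 72 70 3B.
Read back as little-endian, the first byte is least significant, giving 0x3B707212.

0x3B707212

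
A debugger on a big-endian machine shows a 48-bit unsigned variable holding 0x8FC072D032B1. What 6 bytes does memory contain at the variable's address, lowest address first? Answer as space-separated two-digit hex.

Split into bytes (most-significant first): 8F C0 72 D0 32 B1.
In big-endian order the high byte comes first in memory.
So the memory order matches the most-significant-first order: 8F C0 72 D0 32 B1.

8F C0 72 D0 32 B1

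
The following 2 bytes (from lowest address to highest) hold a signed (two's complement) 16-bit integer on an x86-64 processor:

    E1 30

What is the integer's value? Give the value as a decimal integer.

12513

Little-endian stores the least-significant byte at the lowest address.
Reassemble most-significant byte first: 30 E1 → 0x30E1.
0x30E1 = 12513.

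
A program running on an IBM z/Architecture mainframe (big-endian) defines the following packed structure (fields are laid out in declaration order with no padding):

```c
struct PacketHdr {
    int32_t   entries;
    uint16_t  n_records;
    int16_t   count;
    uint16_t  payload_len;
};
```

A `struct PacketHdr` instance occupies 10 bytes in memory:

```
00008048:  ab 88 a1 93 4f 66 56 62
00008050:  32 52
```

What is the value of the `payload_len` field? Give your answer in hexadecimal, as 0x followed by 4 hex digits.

0x3252

`payload_len` follows `entries` (4 B), `n_records` (2 B), `count` (2 B), so it starts at offset 4 + 2 + 2 = 8 and occupies 2 bytes.
Bytes at offsets 8..9: 32 52.
In big-endian order the high byte comes first in memory.
The bytes are already most-significant first: 0x3252.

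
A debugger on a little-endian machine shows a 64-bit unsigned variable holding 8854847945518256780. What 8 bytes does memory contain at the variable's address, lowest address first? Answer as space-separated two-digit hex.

8854847945518256780 in hexadecimal, padded to 64 bits, is 0x7AE2BD4A9CB6928C.
Split into bytes (most-significant first): 7A E2 BD 4A 9C B6 92 8C.
Little-endian: lowest address holds the least-significant byte.
So at ascending addresses the bytes are 8C 92 B6 9C 4A BD E2 7A.

8C 92 B6 9C 4A BD E2 7A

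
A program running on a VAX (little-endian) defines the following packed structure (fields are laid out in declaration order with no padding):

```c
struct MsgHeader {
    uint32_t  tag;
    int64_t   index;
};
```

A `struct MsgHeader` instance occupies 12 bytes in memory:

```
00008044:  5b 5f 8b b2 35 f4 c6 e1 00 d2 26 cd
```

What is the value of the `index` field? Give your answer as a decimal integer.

`index` follows `tag` (4 bytes), so it starts at byte offset 4 and occupies 8 bytes.
Bytes at offsets 4..11: 35 F4 C6 E1 00 D2 26 CD.
Little-endian: lowest address holds the least-significant byte.
Reassemble most-significant byte first: CD 26 D2 00 E1 C6 F4 35 → 0xCD26D200E1C6F435.
Top bit is set, so as a signed 64-bit value this is 0xCD26D200E1C6F435 − 2^64 = -3664010345589574603.

-3664010345589574603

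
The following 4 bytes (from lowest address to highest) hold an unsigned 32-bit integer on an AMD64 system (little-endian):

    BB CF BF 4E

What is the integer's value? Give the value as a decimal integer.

1321193403

Little-endian: lowest address holds the least-significant byte.
Reassemble most-significant byte first: 4E BF CF BB → 0x4EBFCFBB.
0x4EBFCFBB = 1321193403.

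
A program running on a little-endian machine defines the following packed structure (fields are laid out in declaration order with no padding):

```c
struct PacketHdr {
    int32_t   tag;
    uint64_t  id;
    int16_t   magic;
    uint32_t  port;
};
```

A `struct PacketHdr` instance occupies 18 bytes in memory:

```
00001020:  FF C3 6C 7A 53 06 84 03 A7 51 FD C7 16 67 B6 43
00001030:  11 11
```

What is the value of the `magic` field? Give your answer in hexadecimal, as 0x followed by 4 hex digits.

`magic` follows `tag` (4 B), `id` (8 B), so it starts at offset 4 + 8 = 12 and occupies 2 bytes.
Bytes at offsets 12..13: 16 67.
Little-endian stores the least-significant byte at the lowest address.
Reassemble most-significant byte first: 67 16 → 0x6716.

0x6716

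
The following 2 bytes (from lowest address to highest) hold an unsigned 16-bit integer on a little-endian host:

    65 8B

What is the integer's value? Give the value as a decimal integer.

35685

Little-endian stores the least-significant byte at the lowest address.
Reassemble most-significant byte first: 8B 65 → 0x8B65.
0x8B65 = 35685.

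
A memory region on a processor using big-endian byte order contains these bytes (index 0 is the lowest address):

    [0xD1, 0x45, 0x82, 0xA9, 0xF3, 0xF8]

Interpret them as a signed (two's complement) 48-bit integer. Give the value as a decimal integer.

In big-endian order the high byte comes first in memory.
The bytes are already most-significant first: 0xD14582A9F3F8.
Top bit is set, so as a signed 48-bit value this is 0xD14582A9F3F8 − 2^48 = -51378501585928.

-51378501585928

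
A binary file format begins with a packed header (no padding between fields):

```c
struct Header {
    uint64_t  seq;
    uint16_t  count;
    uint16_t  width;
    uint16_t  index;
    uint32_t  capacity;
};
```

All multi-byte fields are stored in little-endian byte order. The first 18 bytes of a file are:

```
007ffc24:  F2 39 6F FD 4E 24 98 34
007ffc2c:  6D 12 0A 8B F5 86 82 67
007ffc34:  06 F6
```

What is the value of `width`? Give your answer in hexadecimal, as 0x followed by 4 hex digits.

`width` follows `seq` (8 B), `count` (2 B), so it starts at offset 8 + 2 = 10 and occupies 2 bytes.
Bytes at offsets 10..11: 0A 8B.
Little-endian: lowest address holds the least-significant byte.
Reassemble most-significant byte first: 8B 0A → 0x8B0A.

0x8B0A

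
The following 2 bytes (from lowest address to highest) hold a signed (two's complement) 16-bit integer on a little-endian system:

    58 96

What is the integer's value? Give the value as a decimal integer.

-27048

In little-endian order the low byte comes first in memory.
Reassemble most-significant byte first: 96 58 → 0x9658.
Top bit is set, so as a signed 16-bit value this is 0x9658 − 2^16 = -27048.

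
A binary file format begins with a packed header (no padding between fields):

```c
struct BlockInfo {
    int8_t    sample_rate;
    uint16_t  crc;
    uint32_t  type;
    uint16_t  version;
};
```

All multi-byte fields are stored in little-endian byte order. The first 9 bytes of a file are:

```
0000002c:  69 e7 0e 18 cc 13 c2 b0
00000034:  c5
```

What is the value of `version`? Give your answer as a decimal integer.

50608

`version` follows `sample_rate` (1 B), `crc` (2 B), `type` (4 B), so it starts at offset 1 + 2 + 4 = 7 and occupies 2 bytes.
Bytes at offsets 7..8: B0 C5.
Little-endian stores the least-significant byte at the lowest address.
Reassemble most-significant byte first: C5 B0 → 0xC5B0.
0xC5B0 = 50608.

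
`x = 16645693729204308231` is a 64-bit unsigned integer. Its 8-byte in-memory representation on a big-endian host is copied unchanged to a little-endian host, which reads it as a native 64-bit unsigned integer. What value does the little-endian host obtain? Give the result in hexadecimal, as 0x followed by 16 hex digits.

0x07892B09416201E7

16645693729204308231 in 64-bit hexadecimal is 0xE7016241092B8907.
Stored big-endian, the bytes at ascending addresses are E7 01 62 41 09 2B 89 07.
Read back as little-endian, the first byte is least significant, giving 0x07892B09416201E7.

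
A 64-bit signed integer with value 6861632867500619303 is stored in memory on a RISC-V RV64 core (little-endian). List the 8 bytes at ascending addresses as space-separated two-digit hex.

27 F6 84 0E BD 6A 39 5F

6861632867500619303 in hexadecimal, padded to 64 bits, is 0x5F396ABD0E84F627.
Split into bytes (most-significant first): 5F 39 6A BD 0E 84 F6 27.
Little-endian stores the least-significant byte at the lowest address.
So at ascending addresses the bytes are 27 F6 84 0E BD 6A 39 5F.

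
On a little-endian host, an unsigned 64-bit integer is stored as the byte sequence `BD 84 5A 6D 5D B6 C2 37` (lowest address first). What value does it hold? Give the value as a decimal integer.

In little-endian order the low byte comes first in memory.
Reassemble most-significant byte first: 37 C2 B6 5D 6D 5A 84 BD → 0x37C2B65D6D5A84BD.
0x37C2B65D6D5A84BD = 4017974329950766269.

4017974329950766269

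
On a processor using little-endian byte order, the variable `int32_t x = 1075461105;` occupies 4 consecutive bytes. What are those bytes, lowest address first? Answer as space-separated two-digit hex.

F1 3B 1A 40

1075461105 in hexadecimal, padded to 32 bits, is 0x401A3BF1.
Split into bytes (most-significant first): 40 1A 3B F1.
In little-endian order the low byte comes first in memory.
So at ascending addresses the bytes are F1 3B 1A 40.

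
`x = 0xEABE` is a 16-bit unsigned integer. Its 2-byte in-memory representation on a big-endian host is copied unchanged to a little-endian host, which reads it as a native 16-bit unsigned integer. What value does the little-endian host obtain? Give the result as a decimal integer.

Stored big-endian, the bytes at ascending addresses are EA BE.
Read back as little-endian, the first byte is least significant, giving 0xBEEA.
0xBEEA = 48874.

48874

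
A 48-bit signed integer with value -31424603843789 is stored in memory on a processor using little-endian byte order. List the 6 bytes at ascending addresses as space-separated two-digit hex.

Two's complement of -31424603843789 in 48 bits: 31424603843789 = 0x1C949C596CCD; invert → 0xE36B63A69332; add 1 → 0xE36B63A69333.
Split into bytes (most-significant first): E3 6B 63 A6 93 33.
In little-endian order the low byte comes first in memory.
So at ascending addresses the bytes are 33 93 A6 63 6B E3.

33 93 A6 63 6B E3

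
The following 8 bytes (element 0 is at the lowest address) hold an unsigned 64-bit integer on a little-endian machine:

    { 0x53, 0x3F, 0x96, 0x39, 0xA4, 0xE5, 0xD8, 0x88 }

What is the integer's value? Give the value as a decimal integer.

Little-endian stores the least-significant byte at the lowest address.
Reassemble most-significant byte first: 88 D8 E5 A4 39 96 3F 53 → 0x88D8E5A439963F53.
0x88D8E5A439963F53 = 9860883877631246163.

9860883877631246163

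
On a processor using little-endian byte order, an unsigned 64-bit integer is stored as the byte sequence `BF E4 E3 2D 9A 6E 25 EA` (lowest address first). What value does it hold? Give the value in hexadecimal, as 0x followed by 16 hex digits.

In little-endian order the low byte comes first in memory.
Reassemble most-significant byte first: EA 25 6E 9A 2D E3 E4 BF → 0xEA256E9A2DE3E4BF.

0xEA256E9A2DE3E4BF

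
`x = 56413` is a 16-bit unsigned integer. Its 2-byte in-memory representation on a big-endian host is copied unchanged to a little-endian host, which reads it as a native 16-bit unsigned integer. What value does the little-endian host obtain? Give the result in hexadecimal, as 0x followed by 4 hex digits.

56413 in 16-bit hexadecimal is 0xDC5D.
Stored big-endian, the bytes at ascending addresses are DC 5D.
Read back as little-endian, the first byte is least significant, giving 0x5DDC.

0x5DDC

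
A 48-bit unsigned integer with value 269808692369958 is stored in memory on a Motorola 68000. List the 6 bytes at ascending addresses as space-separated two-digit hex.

269808692369958 in hexadecimal, padded to 48 bits, is 0xF563BB441A26.
Split into bytes (most-significant first): F5 63 BB 44 1A 26.
In big-endian order the high byte comes first in memory.
So the memory order matches the most-significant-first order: F5 63 BB 44 1A 26.

F5 63 BB 44 1A 26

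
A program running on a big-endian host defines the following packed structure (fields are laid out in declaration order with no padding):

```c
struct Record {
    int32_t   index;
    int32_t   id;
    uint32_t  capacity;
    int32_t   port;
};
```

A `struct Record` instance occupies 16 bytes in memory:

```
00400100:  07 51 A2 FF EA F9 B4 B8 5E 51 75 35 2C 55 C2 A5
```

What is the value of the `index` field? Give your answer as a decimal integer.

122790655

`index` is the first field, at byte offset 0, occupying 4 bytes.
Bytes at offsets 0..3: 07 51 A2 FF.
In big-endian order the high byte comes first in memory.
The bytes are already most-significant first: 0x0751A2FF.
0x0751A2FF = 122790655.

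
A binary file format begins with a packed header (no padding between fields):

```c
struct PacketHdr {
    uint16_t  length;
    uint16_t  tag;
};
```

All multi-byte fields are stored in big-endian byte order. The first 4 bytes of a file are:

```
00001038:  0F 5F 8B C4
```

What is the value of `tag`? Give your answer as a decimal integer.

`tag` follows `length` (2 bytes), so it starts at byte offset 2 and occupies 2 bytes.
Bytes at offsets 2..3: 8B C4.
In big-endian order the high byte comes first in memory.
The bytes are already most-significant first: 0x8BC4.
0x8BC4 = 35780.

35780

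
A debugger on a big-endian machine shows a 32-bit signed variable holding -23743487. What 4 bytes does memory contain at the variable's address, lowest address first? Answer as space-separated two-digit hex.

FE 95 B4 01

Two's complement of -23743487 in 32 bits: 23743487 = 0x016A4BFF; invert → 0xFE95B400; add 1 → 0xFE95B401.
Split into bytes (most-significant first): FE 95 B4 01.
Big-endian: lowest address holds the most-significant byte.
So the memory order matches the most-significant-first order: FE 95 B4 01.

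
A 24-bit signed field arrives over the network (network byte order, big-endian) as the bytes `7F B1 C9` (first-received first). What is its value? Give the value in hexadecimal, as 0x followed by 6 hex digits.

Big-endian stores the most-significant byte at the lowest address.
The bytes are already most-significant first: 0x7FB1C9.

0x7FB1C9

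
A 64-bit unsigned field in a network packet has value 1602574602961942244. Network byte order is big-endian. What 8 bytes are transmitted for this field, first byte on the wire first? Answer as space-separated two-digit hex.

16 3D 7D 1C 4F 9B F6 E4

1602574602961942244 in hexadecimal, padded to 64 bits, is 0x163D7D1C4F9BF6E4.
Split into bytes (most-significant first): 16 3D 7D 1C 4F 9B F6 E4.
Big-endian stores the most-significant byte at the lowest address.
So the memory order matches the most-significant-first order: 16 3D 7D 1C 4F 9B F6 E4.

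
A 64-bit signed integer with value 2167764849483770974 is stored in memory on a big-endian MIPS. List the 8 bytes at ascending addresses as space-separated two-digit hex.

1E 15 72 A5 32 0E EC 5E

2167764849483770974 in hexadecimal, padded to 64 bits, is 0x1E1572A5320EEC5E.
Split into bytes (most-significant first): 1E 15 72 A5 32 0E EC 5E.
Big-endian stores the most-significant byte at the lowest address.
So the memory order matches the most-significant-first order: 1E 15 72 A5 32 0E EC 5E.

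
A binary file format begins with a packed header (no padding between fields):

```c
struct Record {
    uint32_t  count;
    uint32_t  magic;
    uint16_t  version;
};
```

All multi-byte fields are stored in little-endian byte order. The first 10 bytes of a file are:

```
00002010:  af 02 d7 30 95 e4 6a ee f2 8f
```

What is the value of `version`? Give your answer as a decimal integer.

36850

`version` follows `count` (4 B), `magic` (4 B), so it starts at offset 4 + 4 = 8 and occupies 2 bytes.
Bytes at offsets 8..9: F2 8F.
In little-endian order the low byte comes first in memory.
Reassemble most-significant byte first: 8F F2 → 0x8FF2.
0x8FF2 = 36850.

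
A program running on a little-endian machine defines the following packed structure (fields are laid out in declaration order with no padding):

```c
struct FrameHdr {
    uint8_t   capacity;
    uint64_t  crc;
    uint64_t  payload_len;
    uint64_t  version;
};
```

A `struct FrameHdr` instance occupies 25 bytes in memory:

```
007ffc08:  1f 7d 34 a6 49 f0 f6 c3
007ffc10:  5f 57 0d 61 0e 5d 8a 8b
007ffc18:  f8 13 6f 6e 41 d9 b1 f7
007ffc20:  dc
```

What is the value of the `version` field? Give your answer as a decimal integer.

15922390554255453971

`version` follows `capacity` (1 B), `crc` (8 B), `payload_len` (8 B), so it starts at offset 1 + 8 + 8 = 17 and occupies 8 bytes.
Bytes at offsets 17..24: 13 6F 6E 41 D9 B1 F7 DC.
Little-endian stores the least-significant byte at the lowest address.
Reassemble most-significant byte first: DC F7 B1 D9 41 6E 6F 13 → 0xDCF7B1D9416E6F13.
0xDCF7B1D9416E6F13 = 15922390554255453971.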